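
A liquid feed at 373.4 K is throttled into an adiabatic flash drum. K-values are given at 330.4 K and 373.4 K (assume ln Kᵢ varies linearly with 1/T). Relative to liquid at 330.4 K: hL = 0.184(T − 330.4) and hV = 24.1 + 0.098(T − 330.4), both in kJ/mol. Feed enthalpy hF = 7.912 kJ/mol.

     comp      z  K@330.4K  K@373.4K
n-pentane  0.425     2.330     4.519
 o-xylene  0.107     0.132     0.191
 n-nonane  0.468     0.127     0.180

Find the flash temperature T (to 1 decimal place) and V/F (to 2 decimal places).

T = 346.5 K, V/F = 0.22

Adiabatic flash: solve Rachford–Rice at each trial T, then check hF = ψ·hV(T) + (1−ψ)·hL(T).
  T = 330.4 K: K = (2.330, 0.132, 0.127), RR gives ψ = 0.055, H_out = 1.326 kJ/mol
  T = 373.4 K: K = (4.519, 0.191, 0.180), RR gives ψ = 0.356, H_out = 15.179 kJ/mol
  T = 351.9 K: K = (3.311, 0.161, 0.153), RR gives ψ = 0.254, H_out = 9.602 kJ/mol
  T = 341.1 K: K = (2.791, 0.146, 0.140), RR gives ψ = 0.174, H_out = 5.992 kJ/mol
  T = 346.5 K: K = (3.044, 0.153, 0.146), RR gives ψ = 0.217, H_out = 7.896 kJ/mol
  T = 349.2 K: K = (3.176, 0.157, 0.149), RR gives ψ = 0.236, H_out = 8.771 kJ/mol
  T = 347.9 K: K = (3.112, 0.155, 0.148), RR gives ψ = 0.227, H_out = 8.355 kJ/mol
Linear interpolation between T = 346.5 (H_out = 7.896) and T = 347.9 (H_out = 8.355) on hF = 7.912 gives T ≈ 346.5 K, at which ψ = 0.22.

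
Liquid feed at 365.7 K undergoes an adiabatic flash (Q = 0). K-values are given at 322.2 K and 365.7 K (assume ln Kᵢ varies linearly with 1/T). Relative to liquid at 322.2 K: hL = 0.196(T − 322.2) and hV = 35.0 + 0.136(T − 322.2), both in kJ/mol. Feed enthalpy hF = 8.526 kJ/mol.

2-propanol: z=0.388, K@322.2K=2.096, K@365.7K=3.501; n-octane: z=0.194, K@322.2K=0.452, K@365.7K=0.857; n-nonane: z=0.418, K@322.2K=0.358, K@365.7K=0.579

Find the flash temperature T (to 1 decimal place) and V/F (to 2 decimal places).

T = 329.3 K, V/F = 0.21

Adiabatic flash: solve Rachford–Rice at each trial T, then check hF = ψ·hV(T) + (1−ψ)·hL(T).
  T = 322.2 K: K = (2.096, 0.452, 0.358), RR gives ψ = 0.075, H_out = 2.633 kJ/mol
  T = 365.7 K: K = (3.501, 0.857, 0.579), RR gives ψ = 0.861, H_out = 36.418 kJ/mol
  T = 343.9 K: K = (2.752, 0.635, 0.462), RR gives ψ = 0.448, H_out = 19.336 kJ/mol
  T = 333.0 K: K = (2.411, 0.538, 0.408), RR gives ψ = 0.269, H_out = 11.369 kJ/mol
  T = 327.6 K: K = (2.250, 0.494, 0.383), RR gives ψ = 0.177, H_out = 7.181 kJ/mol
  T = 330.3 K: K = (2.330, 0.516, 0.395), RR gives ψ = 0.224, H_out = 9.309 kJ/mol
  T = 329.0 K: K = (2.291, 0.505, 0.389), RR gives ψ = 0.201, H_out = 8.294 kJ/mol
Linear interpolation between T = 329.0 (H_out = 8.294) and T = 330.3 (H_out = 9.309) on hF = 8.526 gives T ≈ 329.3 K, at which ψ = 0.21.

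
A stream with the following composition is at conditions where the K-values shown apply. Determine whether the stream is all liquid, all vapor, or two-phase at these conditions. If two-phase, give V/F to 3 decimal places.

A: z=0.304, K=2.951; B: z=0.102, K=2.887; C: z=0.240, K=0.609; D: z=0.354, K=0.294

ΣzᵢKᵢ = 1.442; Σzᵢ/Kᵢ = 1.737.
Both exceed 1, so a two-phase solution exists.
Material balance + equilibrium reduce to Σ zᵢ(Kᵢ−1)/(1+ψ(Kᵢ−1)) = 0.
Iterate (Newton) starting at ψ = 0.4:
  ψ = 0.400: g = -0.0167, g' = -0.877 → ψ = 0.381
Converged at ψ = 0.381.

two-phase, V/F = 0.381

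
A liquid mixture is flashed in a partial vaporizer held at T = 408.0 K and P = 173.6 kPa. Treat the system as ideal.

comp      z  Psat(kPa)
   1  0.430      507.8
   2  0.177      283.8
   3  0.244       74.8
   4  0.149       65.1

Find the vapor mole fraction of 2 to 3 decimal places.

Raoult's law: Kᵢ = Pᵢˢᵃᵗ/P = Pᵢˢᵃᵗ/173.6.
  K_1 = 507.8/173.6 = 2.92512, K_2 = 283.8/173.6 = 1.63479, K_3 = 74.8/173.6 = 0.43088, K_4 = 65.1/173.6 = 0.37500
Iterate (Newton) starting at ψ = 0.65:
  ψ = 0.650: g = 0.0700, g' = -0.714 → ψ = 0.748
  ψ = 0.748: g = -0.0012, g' = -0.745 → ψ = 0.746
Converged at ψ = 0.746.
Compositions from xᵢ = zᵢ/(1+ψ(Kᵢ−1)), yᵢ = Kᵢxᵢ:
  1: x = 0.176, y = 0.516
  2: x = 0.120, y = 0.196
  3: x = 0.424, y = 0.183
  4: x = 0.279, y = 0.105

y_2 = 0.196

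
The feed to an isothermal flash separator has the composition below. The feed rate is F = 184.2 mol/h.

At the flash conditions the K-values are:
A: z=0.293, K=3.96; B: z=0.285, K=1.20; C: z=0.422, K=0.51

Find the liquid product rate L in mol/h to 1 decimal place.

Newton iteration, V/F⁰ = 0.5:
  V/F = 0.500: g = 0.1276, g' = -0.605 → V/F = 0.711
  V/F = 0.711: g = 0.0119, g' = -0.514 → V/F = 0.734
Converged at V/F = 0.734.
Then V = V/F·F = 0.7343·184.2 = 135.3 mol/h and L = F − V = 48.9 mol/h.

L = 48.9 mol/h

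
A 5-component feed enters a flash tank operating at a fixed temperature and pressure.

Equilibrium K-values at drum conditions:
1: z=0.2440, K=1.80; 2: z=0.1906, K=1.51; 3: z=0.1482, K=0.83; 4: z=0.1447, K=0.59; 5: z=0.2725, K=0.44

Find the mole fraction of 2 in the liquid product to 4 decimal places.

Iterate (Newton) starting at β = 0.5:
  β = 0.5000: g = -0.09722, g' = -0.3196 → β = 0.1958
  β = 0.1958: g = -0.00482, g' = -0.2988 → β = 0.1797
Converged at β = 0.1797.
Compositions from xᵢ = zᵢ/(1+β(Kᵢ−1)), yᵢ = Kᵢxᵢ:
  1: x = 0.2133, y = 0.3840
  2: x = 0.1746, y = 0.2636
  3: x = 0.1529, y = 0.1269
  4: x = 0.1562, y = 0.0922
  5: x = 0.3030, y = 0.1333

x_2 = 0.1746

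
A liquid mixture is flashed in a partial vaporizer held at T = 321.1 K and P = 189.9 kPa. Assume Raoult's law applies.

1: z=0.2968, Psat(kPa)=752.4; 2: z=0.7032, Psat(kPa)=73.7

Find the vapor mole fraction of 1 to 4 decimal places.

Raoult's law: Kᵢ = Pᵢˢᵃᵗ/P = Pᵢˢᵃᵗ/189.9.
  K_1 = 752.4/189.9 = 3.962085, K_2 = 73.7/189.9 = 0.388099
Rachford–Rice: g(V/F) = Σ zᵢ(Kᵢ−1)/(1+V/F(Kᵢ−1)) = 0.
g(0) = ΣzᵢKᵢ − 1 = 0.4489 and g(1) = 1 − Σzᵢ/Kᵢ = -0.8868, so a root lies in (0, 1).
Binary case is linear: z₁(K₁−1)(1+V/F(K₂−1)) + z₂(K₂−1)(1+V/F(K₁−1)) = 0
⇒ V/F = [z₁(K₁−1)+z₂(K₂−1)] / [−(K₁−1)(K₂−1)] = 0.44886/1.81250 = 0.2476
Compositions from xᵢ = zᵢ/(1+V/F(Kᵢ−1)), yᵢ = Kᵢxᵢ:
  1: x = 0.1712, y = 0.6783
  2: x = 0.8288, y = 0.3217

y_1 = 0.6783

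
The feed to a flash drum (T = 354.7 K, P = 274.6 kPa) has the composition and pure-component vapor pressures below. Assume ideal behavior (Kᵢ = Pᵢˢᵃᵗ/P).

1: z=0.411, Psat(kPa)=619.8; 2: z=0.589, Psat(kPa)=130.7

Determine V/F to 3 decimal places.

Raoult's law: Kᵢ = Pᵢˢᵃᵗ/P = Pᵢˢᵃᵗ/274.6.
  K_1 = 619.8/274.6 = 2.25710, K_2 = 130.7/274.6 = 0.47597
Rachford–Rice: g(V/F) = Σ zᵢ(Kᵢ−1)/(1+V/F(Kᵢ−1)) = 0.
g(0) = ΣzᵢKᵢ − 1 = 0.208 and g(1) = 1 − Σzᵢ/Kᵢ = -0.420, so a root lies in (0, 1).
Binary case is linear: z₁(K₁−1)(1+V/F(K₂−1)) + z₂(K₂−1)(1+V/F(K₁−1)) = 0
⇒ V/F = [z₁(K₁−1)+z₂(K₂−1)] / [−(K₁−1)(K₂−1)] = 0.2080/0.6588 = 0.316

V/F = 0.316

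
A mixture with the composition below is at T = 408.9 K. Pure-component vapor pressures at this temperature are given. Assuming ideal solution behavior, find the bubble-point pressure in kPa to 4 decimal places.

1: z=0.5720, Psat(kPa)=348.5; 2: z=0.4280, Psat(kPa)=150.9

At the bubble point ψ → 0, so ΣzᵢKᵢ = 1 with Kᵢ = Pᵢˢᵃᵗ/P ⇒ P = ΣzᵢPᵢˢᵃᵗ.
P = 0.5720·348.5 + 0.4280·150.9 = 263.9272 kPa

Pbub = 263.9272 kPa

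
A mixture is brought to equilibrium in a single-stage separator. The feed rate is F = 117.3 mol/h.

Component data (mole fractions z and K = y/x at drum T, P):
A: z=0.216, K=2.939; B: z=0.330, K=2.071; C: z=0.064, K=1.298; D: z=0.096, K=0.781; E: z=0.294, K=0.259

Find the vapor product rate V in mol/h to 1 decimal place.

Let ψ = V/F and solve Σ zᵢ(Kᵢ−1)/(1+ψ(Kᵢ−1)) = 0.
Check two-phase: ΣzᵢKᵢ = 1.552 > 1 and Σzᵢ/Kᵢ = 1.540 > 1, so g(0) = 0.552 > 0 and g(1) = -0.540 < 0.
Newton–Raphson from ψ = 0.46:
  ψ = 0.460: g = 0.1210, g' = -0.778 → ψ = 0.615
  ψ = 0.615: g = -0.0047, g' = -0.862 → ψ = 0.610
Converged at ψ = 0.610.
Then V = ψ·F = 0.6100·117.3 = 71.5 mol/h and L = F − V = 45.8 mol/h.

V = 71.5 mol/h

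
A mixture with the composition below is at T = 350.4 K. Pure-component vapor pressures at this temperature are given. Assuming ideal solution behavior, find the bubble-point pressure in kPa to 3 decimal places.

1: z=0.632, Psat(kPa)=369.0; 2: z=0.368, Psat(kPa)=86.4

Pbub = 265.003 kPa

At the bubble point ψ → 0, so ΣzᵢKᵢ = 1 with Kᵢ = Pᵢˢᵃᵗ/P ⇒ P = ΣzᵢPᵢˢᵃᵗ.
P = 0.632·369.0 + 0.368·86.4 = 265.003 kPa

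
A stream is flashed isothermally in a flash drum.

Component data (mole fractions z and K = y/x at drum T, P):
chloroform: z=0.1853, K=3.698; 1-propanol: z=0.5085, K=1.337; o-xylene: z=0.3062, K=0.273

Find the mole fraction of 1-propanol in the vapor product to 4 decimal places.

y_1-propanol = 0.5795

Material balance + equilibrium reduce to Σ zᵢ(Kᵢ−1)/(1+β(Kᵢ−1)) = 0.
Feasibility: ΣzᵢKᵢ = 1.4487, Σzᵢ/Kᵢ = 1.5520 — both > 1, two phases present.
Iterate (Newton) starting at β = 0.5:
  β = 0.5000: g = 0.00975, g' = -0.6862 → β = 0.5142
Converged at β = 0.5142.
Compositions from xᵢ = zᵢ/(1+β(Kᵢ−1)), yᵢ = Kᵢxᵢ:
  chloroform: x = 0.0776, y = 0.2870
  1-propanol: x = 0.4334, y = 0.5795
  o-xylene: x = 0.4890, y = 0.1335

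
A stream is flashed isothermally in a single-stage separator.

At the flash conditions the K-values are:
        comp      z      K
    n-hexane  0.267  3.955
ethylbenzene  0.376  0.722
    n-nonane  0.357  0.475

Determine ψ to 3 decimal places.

Newton–Raphson from ψ = 0.63:
  ψ = 0.630: g = -0.1311, g' = -0.547 → ψ = 0.390
  ψ = 0.390: g = 0.0133, g' = -0.695 → ψ = 0.410
Converged at ψ = 0.410.

ψ = 0.410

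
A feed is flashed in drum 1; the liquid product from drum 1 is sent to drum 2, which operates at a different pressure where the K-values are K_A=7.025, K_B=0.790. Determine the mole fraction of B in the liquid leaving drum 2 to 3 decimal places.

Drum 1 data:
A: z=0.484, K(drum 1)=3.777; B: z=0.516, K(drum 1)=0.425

x_B (drum 2) = 0.966

Drum 1:
Newton iteration, ψ₁⁰ = 0.5:
  ψ₁ = 0.500: g = 0.1463, g' = -0.990 → ψ₁ = 0.648
  ψ₁ = 0.648: g = 0.0074, g' = -0.910 → ψ₁ = 0.656
Converged at ψ₁ = 0.656.
Drum-1 compositions:
  A: x = 0.172, y = 0.648
  B: x = 0.828, y = 0.352
Drum-2 feed = drum-1 liquid: z₂ = (0.1715, 0.8285).
Drum 2:
Let ψ₂ = V/F and solve Σ zᵢ(Kᵢ−1)/(1+ψ₂(Kᵢ−1)) = 0.
Check two-phase: ΣzᵢKᵢ = 1.860 > 1 and Σzᵢ/Kᵢ = 1.073 > 1, so g(0) = 0.860 > 0 and g(1) = -0.073 < 0.
Newton iteration, ψ₂⁰ = 0.5:
  ψ₂ = 0.500: g = 0.0632, g' = -0.432 → ψ₂ = 0.646
  ψ₂ = 0.646: g = 0.0099, g' = -0.309 → ψ₂ = 0.678
  ψ₂ = 0.678: g = 0.0003, g' = -0.290 → ψ₂ = 0.679
Converged at ψ₂ = 0.679.
  A: x = 0.034, y = 0.237
  B: x = 0.966, y = 0.763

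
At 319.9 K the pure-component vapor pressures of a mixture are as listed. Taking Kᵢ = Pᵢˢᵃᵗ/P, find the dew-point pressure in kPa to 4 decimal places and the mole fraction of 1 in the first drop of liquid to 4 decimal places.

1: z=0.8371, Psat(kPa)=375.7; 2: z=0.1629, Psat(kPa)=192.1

Pdew = 325.0866 kPa, x_1 = 0.7243

At the dew point ψ → 1, so Σzᵢ/Kᵢ = 1 with Kᵢ = Pᵢˢᵃᵗ/P ⇒ 1/P = Σzᵢ/Pᵢˢᵃᵗ.
1/P = 0.8371/375.7 + 0.1629/192.1 = 0.0030761 ⇒ P = 325.0866 kPa
xᵢ = zᵢP/Pᵢˢᵃᵗ ⇒ x_1 = 0.8371·325.0866/375.7 = 0.7243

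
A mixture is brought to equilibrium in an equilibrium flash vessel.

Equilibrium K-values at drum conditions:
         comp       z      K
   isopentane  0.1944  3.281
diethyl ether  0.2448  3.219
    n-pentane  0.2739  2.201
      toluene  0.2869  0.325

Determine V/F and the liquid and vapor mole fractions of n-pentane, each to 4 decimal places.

V/F = 0.8925, x_n-pentane = 0.1322, y_n-pentane = 0.2910

Newton iteration, V/F⁰ = 0.5:
  V/F = 0.5000: g = 0.37789, g' = -0.9437 → V/F = 0.9004
  V/F = 0.9004: g = -0.00933, g' = -1.1835 → V/F = 0.8925
Converged at V/F = 0.8925.
Compositions from xᵢ = zᵢ/(1+V/F(Kᵢ−1)), yᵢ = Kᵢxᵢ:
  isopentane: x = 0.0640, y = 0.2101
  diethyl ether: x = 0.0821, y = 0.2644
  n-pentane: x = 0.1322, y = 0.2910
  toluene: x = 0.7216, y = 0.2345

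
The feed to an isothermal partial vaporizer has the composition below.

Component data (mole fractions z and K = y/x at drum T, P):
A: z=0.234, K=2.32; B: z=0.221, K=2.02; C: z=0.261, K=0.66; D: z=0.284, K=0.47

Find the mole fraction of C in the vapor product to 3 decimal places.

y_C = 0.212

Newton–Raphson from ψ = 0.52:
  ψ = 0.520: g = 0.0149, g' = -0.438 → ψ = 0.554
Converged at ψ = 0.554.
Compositions from xᵢ = zᵢ/(1+ψ(Kᵢ−1)), yᵢ = Kᵢxᵢ:
  A: x = 0.135, y = 0.314
  B: x = 0.141, y = 0.285
  C: x = 0.322, y = 0.212
  D: x = 0.402, y = 0.189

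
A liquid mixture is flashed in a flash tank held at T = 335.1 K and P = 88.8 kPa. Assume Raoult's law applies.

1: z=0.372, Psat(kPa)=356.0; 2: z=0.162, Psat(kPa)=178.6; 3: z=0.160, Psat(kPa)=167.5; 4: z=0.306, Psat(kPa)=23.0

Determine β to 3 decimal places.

β = 0.759

Raoult's law: Kᵢ = Pᵢˢᵃᵗ/P = Pᵢˢᵃᵗ/88.8.
  K_1 = 356.0/88.8 = 4.00901, K_2 = 178.6/88.8 = 2.01126, K_3 = 167.5/88.8 = 1.88626, K_4 = 23.0/88.8 = 0.25901
Material balance + equilibrium reduce to Σ zᵢ(Kᵢ−1)/(1+β(Kᵢ−1)) = 0.
Check two-phase: ΣzᵢKᵢ = 2.198 > 1 and Σzᵢ/Kᵢ = 1.440 > 1, so g(0) = 1.198 > 0 and g(1) = -0.440 < 0.
Iterate (Newton) starting at β = 0.36:
  β = 0.360: g = 0.4557, g' = -1.250 → β = 0.725
  β = 0.725: g = 0.0432, g' = -1.218 → β = 0.760
  β = 0.760: g = -0.0012, g' = -1.290 → β = 0.759
Converged at β = 0.759.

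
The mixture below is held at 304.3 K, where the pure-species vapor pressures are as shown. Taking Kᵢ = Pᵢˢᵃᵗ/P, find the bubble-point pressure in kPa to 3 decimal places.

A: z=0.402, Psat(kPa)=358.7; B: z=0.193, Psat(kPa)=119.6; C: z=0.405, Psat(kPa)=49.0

At the bubble point ψ → 0, so ΣzᵢKᵢ = 1 with Kᵢ = Pᵢˢᵃᵗ/P ⇒ P = ΣzᵢPᵢˢᵃᵗ.
P = 0.402·358.7 + 0.193·119.6 + 0.405·49.0 = 187.125 kPa

Pbub = 187.125 kPa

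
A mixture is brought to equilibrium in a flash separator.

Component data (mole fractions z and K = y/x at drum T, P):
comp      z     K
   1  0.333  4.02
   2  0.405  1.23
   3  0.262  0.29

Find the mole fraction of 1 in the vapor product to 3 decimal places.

Material balance + equilibrium reduce to Σ zᵢ(Kᵢ−1)/(1+ψ(Kᵢ−1)) = 0.
Check two-phase: ΣzᵢKᵢ = 1.913 > 1 and Σzᵢ/Kᵢ = 1.316 > 1, so g(0) = 0.913 > 0 and g(1) = -0.316 < 0.
Newton iteration, ψ⁰ = 0.56:
  ψ = 0.560: g = 0.1474, g' = -0.800 → ψ = 0.744
  ψ = 0.744: g = -0.0053, g' = -0.897 → ψ = 0.738
Converged at ψ = 0.738.
Compositions from xᵢ = zᵢ/(1+ψ(Kᵢ−1)), yᵢ = Kᵢxᵢ:
  1: x = 0.103, y = 0.414
  2: x = 0.346, y = 0.426
  3: x = 0.551, y = 0.160

y_1 = 0.414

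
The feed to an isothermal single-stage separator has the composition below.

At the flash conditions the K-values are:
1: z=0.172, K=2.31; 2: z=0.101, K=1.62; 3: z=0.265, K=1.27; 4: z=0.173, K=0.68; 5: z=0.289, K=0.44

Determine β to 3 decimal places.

β = 0.372

Rachford–Rice: g(β) = Σ zᵢ(Kᵢ−1)/(1+β(Kᵢ−1)) = 0.
Check two-phase: ΣzᵢKᵢ = 1.142 > 1 and Σzᵢ/Kᵢ = 1.257 > 1, so g(0) = 0.142 > 0 and g(1) = -0.257 < 0.
Newton iteration, β⁰ = 0.5:
  β = 0.500: g = -0.0437, g' = -0.345 → β = 0.373
  β = 0.373: g = -0.0004, g' = -0.342 → β = 0.372
Converged at β = 0.372.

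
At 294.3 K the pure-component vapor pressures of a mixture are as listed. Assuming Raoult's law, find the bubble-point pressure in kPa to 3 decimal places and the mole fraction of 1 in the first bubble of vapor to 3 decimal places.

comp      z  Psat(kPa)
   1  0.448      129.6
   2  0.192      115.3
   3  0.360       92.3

At the bubble point ψ → 0, so ΣzᵢKᵢ = 1 with Kᵢ = Pᵢˢᵃᵗ/P ⇒ P = ΣzᵢPᵢˢᵃᵗ.
P = 0.448·129.6 + 0.192·115.3 + 0.360·92.3 = 113.426 kPa
yᵢ = zᵢPᵢˢᵃᵗ/P ⇒ y_1 = 0.448·129.6/113.426 = 0.512

Pbub = 113.426 kPa, y_1 = 0.512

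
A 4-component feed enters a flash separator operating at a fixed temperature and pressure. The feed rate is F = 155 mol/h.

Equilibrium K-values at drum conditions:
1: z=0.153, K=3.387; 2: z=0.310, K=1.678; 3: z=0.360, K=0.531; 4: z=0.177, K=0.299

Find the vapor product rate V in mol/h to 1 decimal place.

V = 54.9 mol/h

Newton–Raphson from V/F = 0.31:
  V/F = 0.310: g = 0.0275, g' = -0.636 → V/F = 0.353
  V/F = 0.353: g = 0.0004, g' = -0.617 → V/F = 0.354
Converged at V/F = 0.354.
Then V = V/F·F = 0.3539·155 = 54.9 mol/h and L = F − V = 100.1 mol/h.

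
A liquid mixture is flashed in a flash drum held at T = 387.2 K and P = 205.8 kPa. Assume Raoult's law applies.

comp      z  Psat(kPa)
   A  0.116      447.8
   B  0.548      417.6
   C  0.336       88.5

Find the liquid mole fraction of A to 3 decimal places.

x_A = 0.058

Raoult's law: Kᵢ = Pᵢˢᵃᵗ/P = Pᵢˢᵃᵗ/205.8.
  K_A = 447.8/205.8 = 2.17590, K_B = 417.6/205.8 = 2.02915, K_C = 88.5/205.8 = 0.43003
Iterate (Newton) starting at ψ = 0.6:
  ψ = 0.600: g = 0.1376, g' = -0.529 → ψ = 0.860
  ψ = 0.860: g = -0.0087, g' = -0.623 → ψ = 0.846
Converged at ψ = 0.846.
Compositions from xᵢ = zᵢ/(1+ψ(Kᵢ−1)), yᵢ = Kᵢxᵢ:
  A: x = 0.058, y = 0.127
  B: x = 0.293, y = 0.594
  C: x = 0.649, y = 0.279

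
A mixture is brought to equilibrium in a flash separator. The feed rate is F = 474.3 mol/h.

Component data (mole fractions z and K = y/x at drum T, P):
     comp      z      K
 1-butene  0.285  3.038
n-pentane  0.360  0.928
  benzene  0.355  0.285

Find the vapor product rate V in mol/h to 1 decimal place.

Let β = V/F and solve Σ zᵢ(Kᵢ−1)/(1+β(Kᵢ−1)) = 0.
g(0) = ΣzᵢKᵢ − 1 = 0.301 and g(1) = 1 − Σzᵢ/Kᵢ = -0.727, so a root lies in (0, 1).
Newton iteration, β⁰ = 0.5:
  β = 0.500: g = -0.1343, g' = -0.732 → β = 0.317
  β = 0.317: g = -0.0016, g' = -0.743 → β = 0.314
Converged at β = 0.314.
Then V = β·F = 0.3145·474.3 = 149.2 mol/h and L = F − V = 325.1 mol/h.

V = 149.2 mol/h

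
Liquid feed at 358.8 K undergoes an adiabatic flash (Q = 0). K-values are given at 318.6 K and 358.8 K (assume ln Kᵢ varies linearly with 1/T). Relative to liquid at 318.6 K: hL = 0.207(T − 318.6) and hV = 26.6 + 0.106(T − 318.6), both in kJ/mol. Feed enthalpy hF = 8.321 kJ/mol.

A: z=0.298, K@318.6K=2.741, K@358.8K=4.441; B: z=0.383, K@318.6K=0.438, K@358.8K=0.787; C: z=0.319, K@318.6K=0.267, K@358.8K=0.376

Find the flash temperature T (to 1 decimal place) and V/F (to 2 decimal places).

Adiabatic flash: solve Rachford–Rice at each trial T, then check hF = ψ·hV(T) + (1−ψ)·hL(T).
  T = 318.6 K: K = (2.741, 0.438, 0.267), RR gives ψ = 0.062, H_out = 1.657 kJ/mol
  T = 358.8 K: K = (4.441, 0.787, 0.376), RR gives ψ = 0.495, H_out = 19.482 kJ/mol
  T = 338.7 K: K = (3.539, 0.597, 0.320), RR gives ψ = 0.281, H_out = 11.055 kJ/mol
  T = 328.6 K: K = (3.125, 0.514, 0.293), RR gives ψ = 0.176, H_out = 6.562 kJ/mol
  T = 333.6 K: K = (3.327, 0.554, 0.306), RR gives ψ = 0.228, H_out = 8.826 kJ/mol
  T = 331.1 K: K = (3.225, 0.534, 0.300), RR gives ψ = 0.202, H_out = 7.706 kJ/mol
  T = 332.4 K: K = (3.278, 0.544, 0.303), RR gives ψ = 0.216, H_out = 8.291 kJ/mol
Linear interpolation between T = 332.4 (H_out = 8.291) and T = 333.6 (H_out = 8.826) on hF = 8.321 gives T ≈ 332.5 K, at which ψ = 0.22.

T = 332.5 K, V/F = 0.22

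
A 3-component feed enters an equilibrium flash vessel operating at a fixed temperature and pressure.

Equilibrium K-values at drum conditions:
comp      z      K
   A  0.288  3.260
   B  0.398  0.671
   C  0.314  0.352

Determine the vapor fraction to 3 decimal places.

Let ψ = V/F and solve Σ zᵢ(Kᵢ−1)/(1+ψ(Kᵢ−1)) = 0.
g(0) = ΣzᵢKᵢ − 1 = 0.316 and g(1) = 1 − Σzᵢ/Kᵢ = -0.574, so a root lies in (0, 1).
Newton–Raphson from ψ = 0.5:
  ψ = 0.500: g = -0.1521, g' = -0.674 → ψ = 0.274
  ψ = 0.274: g = 0.0103, g' = -0.807 → ψ = 0.287
Converged at ψ = 0.287.

ψ = 0.287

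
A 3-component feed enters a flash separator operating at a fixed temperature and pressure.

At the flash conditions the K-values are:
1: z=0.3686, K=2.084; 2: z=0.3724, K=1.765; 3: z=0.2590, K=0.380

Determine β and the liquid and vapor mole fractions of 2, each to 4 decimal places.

Newton–Raphson from β = 0.69:
  β = 0.6900: g = 0.13441, g' = -0.5392 → β = 0.9393
  β = 0.9393: g = -0.02074, g' = -0.7509 → β = 0.9117
  β = 0.9117: g = -0.00055, g' = -0.7119 → β = 0.9109
Converged at β = 0.9109.
Compositions from xᵢ = zᵢ/(1+β(Kᵢ−1)), yᵢ = Kᵢxᵢ:
  1: x = 0.1855, y = 0.3865
  2: x = 0.2195, y = 0.3874
  3: x = 0.5951, y = 0.2261

β = 0.9109, x_2 = 0.2195, y_2 = 0.3874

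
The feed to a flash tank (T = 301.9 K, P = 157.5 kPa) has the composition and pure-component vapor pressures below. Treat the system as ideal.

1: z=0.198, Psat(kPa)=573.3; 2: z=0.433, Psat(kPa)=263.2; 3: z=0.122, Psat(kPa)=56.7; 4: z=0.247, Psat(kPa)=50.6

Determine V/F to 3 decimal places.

Raoult's law: Kᵢ = Pᵢˢᵃᵗ/P = Pᵢˢᵃᵗ/157.5.
  K_1 = 573.3/157.5 = 3.64000, K_2 = 263.2/157.5 = 1.67111, K_3 = 56.7/157.5 = 0.36000, K_4 = 50.6/157.5 = 0.32127
Material balance + equilibrium reduce to Σ zᵢ(Kᵢ−1)/(1+V/F(Kᵢ−1)) = 0.
Feasibility: ΣzᵢKᵢ = 1.568, Σzᵢ/Kᵢ = 1.421 — both > 1, two phases present.
Newton iteration, V/F⁰ = 0.5:
  V/F = 0.500: g = 0.0743, g' = -0.735 → V/F = 0.601
  V/F = 0.601: g = -0.0010, g' = -0.762 → V/F = 0.600
Converged at V/F = 0.600.

V/F = 0.600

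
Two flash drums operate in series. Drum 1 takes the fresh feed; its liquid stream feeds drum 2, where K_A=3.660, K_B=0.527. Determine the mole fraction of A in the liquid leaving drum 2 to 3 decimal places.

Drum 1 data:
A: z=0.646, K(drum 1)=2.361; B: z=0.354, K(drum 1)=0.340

x_A (drum 2) = 0.151

Drum 1:
Material balance + equilibrium reduce to Σ zᵢ(Kᵢ−1)/(1+ψ₁(Kᵢ−1)) = 0.
Check two-phase: ΣzᵢKᵢ = 1.646 > 1 and Σzᵢ/Kᵢ = 1.315 > 1, so g(0) = 0.646 > 0 and g(1) = -0.315 < 0.
Newton–Raphson from ψ₁ = 0.64:
  ψ₁ = 0.640: g = 0.0654, g' = -0.804 → ψ₁ = 0.721
  ψ₁ = 0.721: g = -0.0023, g' = -0.866 → ψ₁ = 0.719
Converged at ψ₁ = 0.719.
Drum-1 compositions:
  A: x = 0.327, y = 0.771
  B: x = 0.673, y = 0.229
Drum-2 feed = drum-1 liquid: z₂ = (0.3266, 0.6734).
Drum 2:
Binary case is linear: z₁(K₁−1)(1+ψ₂(K₂−1)) + z₂(K₂−1)(1+ψ₂(K₁−1)) = 0
⇒ ψ₂ = [z₁(K₁−1)+z₂(K₂−1)] / [−(K₁−1)(K₂−1)] = 0.5501/1.2582 = 0.437
  A: x = 0.151, y = 0.553
  B: x = 0.849, y = 0.447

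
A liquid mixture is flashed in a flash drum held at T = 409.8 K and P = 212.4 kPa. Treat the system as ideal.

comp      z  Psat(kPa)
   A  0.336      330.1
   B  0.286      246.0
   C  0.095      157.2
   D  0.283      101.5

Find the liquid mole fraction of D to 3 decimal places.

x_D = 0.336

Raoult's law: Kᵢ = Pᵢˢᵃᵗ/P = Pᵢˢᵃᵗ/212.4.
  K_A = 330.1/212.4 = 1.55414, K_B = 246.0/212.4 = 1.15819, K_C = 157.2/212.4 = 0.74011, K_D = 101.5/212.4 = 0.47787
Let ψ = V/F and solve Σ zᵢ(Kᵢ−1)/(1+ψ(Kᵢ−1)) = 0.
Check two-phase: ΣzᵢKᵢ = 1.059 > 1 and Σzᵢ/Kᵢ = 1.184 > 1, so g(0) = 0.059 > 0 and g(1) = -0.184 < 0.
Newton–Raphson from ψ = 0.5:
  ψ = 0.500: g = -0.0406, g' = -0.219 → ψ = 0.315
  ψ = 0.315: g = -0.0021, g' = -0.199 → ψ = 0.304
Converged at ψ = 0.304.
Compositions from xᵢ = zᵢ/(1+ψ(Kᵢ−1)), yᵢ = Kᵢxᵢ:
  A: x = 0.288, y = 0.447
  B: x = 0.273, y = 0.316
  C: x = 0.103, y = 0.076
  D: x = 0.336, y = 0.161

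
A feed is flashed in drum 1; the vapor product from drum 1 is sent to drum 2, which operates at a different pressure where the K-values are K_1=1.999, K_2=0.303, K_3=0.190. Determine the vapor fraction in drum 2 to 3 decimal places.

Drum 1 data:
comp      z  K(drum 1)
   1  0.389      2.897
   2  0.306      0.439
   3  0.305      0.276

Drum 1:
Newton–Raphson from ψ₁ = 0.54:
  ψ₁ = 0.540: g = -0.2443, g' = -0.971 → ψ₁ = 0.288
  ψ₁ = 0.288: g = -0.0068, g' = -0.977 → ψ₁ = 0.281
Converged at ψ₁ = 0.281.
Drum-1 compositions:
  1: x = 0.254, y = 0.735
  2: x = 0.363, y = 0.160
  3: x = 0.383, y = 0.106
Drum-2 feed = drum-1 vapor: z₂ = (0.7348, 0.1595, 0.1057).
Drum 2:
Rachford–Rice: g(ψ₂) = Σ zᵢ(Kᵢ−1)/(1+ψ₂(Kᵢ−1)) = 0.
Check two-phase: ΣzᵢKᵢ = 1.537 > 1 and Σzᵢ/Kᵢ = 1.450 > 1, so g(0) = 0.537 > 0 and g(1) = -0.450 < 0.
Newton iteration, ψ₂⁰ = 0.5:
  ψ₂ = 0.500: g = 0.1750, g' = -0.705 → ψ₂ = 0.748
  ψ₂ = 0.748: g = -0.0297, g' = -1.026 → ψ₂ = 0.719
  ψ₂ = 0.719: g = -0.0010, g' = -0.958 → ψ₂ = 0.718
Converged at ψ₂ = 0.718.
  1: x = 0.428, y = 0.855
  2: x = 0.319, y = 0.097
  3: x = 0.253, y = 0.048

V/F (drum 2) = 0.718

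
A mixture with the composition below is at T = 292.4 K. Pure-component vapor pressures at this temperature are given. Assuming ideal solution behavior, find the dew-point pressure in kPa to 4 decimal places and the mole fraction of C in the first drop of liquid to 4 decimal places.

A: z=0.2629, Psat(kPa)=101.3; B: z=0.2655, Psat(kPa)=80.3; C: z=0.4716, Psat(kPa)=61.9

At the dew point ψ → 1, so Σzᵢ/Kᵢ = 1 with Kᵢ = Pᵢˢᵃᵗ/P ⇒ 1/P = Σzᵢ/Pᵢˢᵃᵗ.
1/P = 0.2629/101.3 + 0.2655/80.3 + 0.4716/61.9 = 0.0135204 ⇒ P = 73.9626 kPa
xᵢ = zᵢP/Pᵢˢᵃᵗ ⇒ x_C = 0.4716·73.9626/61.9 = 0.5635

Pdew = 73.9626 kPa, x_C = 0.5635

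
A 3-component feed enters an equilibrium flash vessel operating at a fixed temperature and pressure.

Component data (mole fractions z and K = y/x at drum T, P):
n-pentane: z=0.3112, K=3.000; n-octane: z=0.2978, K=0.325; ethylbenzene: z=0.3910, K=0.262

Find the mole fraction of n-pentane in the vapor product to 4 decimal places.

Rachford–Rice: g(V/F) = Σ zᵢ(Kᵢ−1)/(1+V/F(Kᵢ−1)) = 0.
Check two-phase: ΣzᵢKᵢ = 1.1328 > 1 and Σzᵢ/Kᵢ = 2.5124 > 1, so g(0) = 0.1328 > 0 and g(1) = -1.5124 < 0.
Iterate (Newton) starting at V/F = 0.5:
  V/F = 0.5000: g = -0.44952, g' = -1.1552 → V/F = 0.1109
  V/F = 0.1109: g = -0.02211, g' = -1.2451 → V/F = 0.0931
  V/F = 0.0931: g = 0.00034, g' = -1.2847 → V/F = 0.0934
Converged at V/F = 0.0934.
Compositions from xᵢ = zᵢ/(1+V/F(Kᵢ−1)), yᵢ = Kᵢxᵢ:
  n-pentane: x = 0.2622, y = 0.7867
  n-octane: x = 0.3178, y = 0.1033
  ethylbenzene: x = 0.4199, y = 0.1100

y_n-pentane = 0.7867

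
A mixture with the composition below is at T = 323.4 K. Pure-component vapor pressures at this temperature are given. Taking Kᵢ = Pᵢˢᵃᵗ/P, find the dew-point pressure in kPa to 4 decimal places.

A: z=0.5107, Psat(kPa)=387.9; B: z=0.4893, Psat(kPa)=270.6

Pdew = 320.0225 kPa

At the dew point ψ → 1, so Σzᵢ/Kᵢ = 1 with Kᵢ = Pᵢˢᵃᵗ/P ⇒ 1/P = Σzᵢ/Pᵢˢᵃᵗ.
1/P = 0.5107/387.9 + 0.4893/270.6 = 0.0031248 ⇒ P = 320.0225 kPa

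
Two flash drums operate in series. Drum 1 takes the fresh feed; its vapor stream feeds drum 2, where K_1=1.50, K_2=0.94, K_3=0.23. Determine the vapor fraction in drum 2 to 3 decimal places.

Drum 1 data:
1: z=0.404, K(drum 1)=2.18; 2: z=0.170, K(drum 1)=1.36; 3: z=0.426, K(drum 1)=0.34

Drum 1:
Newton iteration, ψ₁⁰ = 0.34:
  ψ₁ = 0.340: g = 0.0322, g' = -0.612 → ψ₁ = 0.393
  ψ₁ = 0.393: g = -0.0001, g' = -0.618 → ψ₁ = 0.392
Converged at ψ₁ = 0.392.
Drum-1 compositions:
  1: x = 0.276, y = 0.602
  2: x = 0.149, y = 0.203
  3: x = 0.575, y = 0.195
Drum-2 feed = drum-1 vapor: z₂ = (0.6019, 0.2026, 0.1955).
Drum 2:
Rachford–Rice: g(ψ₂) = Σ zᵢ(Kᵢ−1)/(1+ψ₂(Kᵢ−1)) = 0.
Feasibility: ΣzᵢKᵢ = 1.138, Σzᵢ/Kᵢ = 1.467 — both > 1, two phases present.
Newton–Raphson from ψ₂ = 0.5:
  ψ₂ = 0.500: g = -0.0165, g' = -0.404 → ψ₂ = 0.459
  ψ₂ = 0.459: g = -0.0005, g' = -0.378 → ψ₂ = 0.458
Converged at ψ₂ = 0.458.
  1: x = 0.490, y = 0.735
  2: x = 0.208, y = 0.196
  3: x = 0.302, y = 0.069

V/F (drum 2) = 0.458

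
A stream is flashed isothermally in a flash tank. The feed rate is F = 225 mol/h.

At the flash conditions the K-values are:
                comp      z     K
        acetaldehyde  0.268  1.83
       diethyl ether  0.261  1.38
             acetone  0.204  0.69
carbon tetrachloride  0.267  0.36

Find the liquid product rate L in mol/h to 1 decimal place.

L = 166.9 mol/h

Material balance + equilibrium reduce to Σ zᵢ(Kᵢ−1)/(1+β(Kᵢ−1)) = 0.
Feasibility: ΣzᵢKᵢ = 1.087, Σzᵢ/Kᵢ = 1.373 — both > 1, two phases present.
Newton–Raphson from β = 0.58:
  β = 0.580: g = -0.1174, g' = -0.415 → β = 0.297
  β = 0.297: g = -0.0131, g' = -0.340 → β = 0.259
  β = 0.259: g = -0.0001, g' = -0.337 → β = 0.258
Converged at β = 0.258.
Then V = β·F = 0.2584·225 = 58.1 mol/h and L = F − V = 166.9 mol/h.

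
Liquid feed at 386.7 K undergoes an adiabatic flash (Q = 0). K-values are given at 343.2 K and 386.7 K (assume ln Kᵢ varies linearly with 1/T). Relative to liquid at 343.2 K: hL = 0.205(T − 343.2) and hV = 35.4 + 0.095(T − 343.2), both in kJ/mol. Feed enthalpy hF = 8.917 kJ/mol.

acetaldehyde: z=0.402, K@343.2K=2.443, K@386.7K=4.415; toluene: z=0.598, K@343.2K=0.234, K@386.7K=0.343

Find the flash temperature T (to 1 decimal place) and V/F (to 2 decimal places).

T = 352.1 K, V/F = 0.21

Adiabatic flash: solve Rachford–Rice at each trial T, then check hF = ψ·hV(T) + (1−ψ)·hL(T).
  T = 343.2 K: K = (2.443, 0.234), RR gives ψ = 0.110, H_out = 3.908 kJ/mol
  T = 386.7 K: K = (4.415, 0.343), RR gives ψ = 0.437, H_out = 22.289 kJ/mol
  T = 364.9 K: K = (3.340, 0.286), RR gives ψ = 0.308, H_out = 14.611 kJ/mol
  T = 354.0 K: K = (2.868, 0.260), RR gives ψ = 0.223, H_out = 9.838 kJ/mol
  T = 348.6 K: K = (2.650, 0.247), RR gives ψ = 0.171, H_out = 7.069 kJ/mol
  T = 351.3 K: K = (2.758, 0.253), RR gives ψ = 0.198, H_out = 8.495 kJ/mol
  T = 352.6 K: K = (2.811, 0.256), RR gives ψ = 0.210, H_out = 9.152 kJ/mol
Linear interpolation between T = 351.3 (H_out = 8.495) and T = 352.6 (H_out = 9.152) on hF = 8.917 gives T ≈ 352.1 K, at which ψ = 0.21.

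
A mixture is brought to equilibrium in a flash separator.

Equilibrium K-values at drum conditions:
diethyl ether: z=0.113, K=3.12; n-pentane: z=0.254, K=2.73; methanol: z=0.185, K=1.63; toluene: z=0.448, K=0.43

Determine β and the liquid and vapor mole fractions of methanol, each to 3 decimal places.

Material balance + equilibrium reduce to Σ zᵢ(Kᵢ−1)/(1+β(Kᵢ−1)) = 0.
Check two-phase: ΣzᵢKᵢ = 1.540 > 1 and Σzᵢ/Kᵢ = 1.285 > 1, so g(0) = 0.540 > 0 and g(1) = -0.285 < 0.
Newton–Raphson from β = 0.54:
  β = 0.540: g = 0.0569, g' = -0.658 → β = 0.626
  β = 0.626: g = 0.0001, g' = -0.659 → β = 0.627
Converged at β = 0.627.
Compositions from xᵢ = zᵢ/(1+β(Kᵢ−1)), yᵢ = Kᵢxᵢ:
  diethyl ether: x = 0.049, y = 0.151
  n-pentane: x = 0.122, y = 0.333
  methanol: x = 0.133, y = 0.216
  toluene: x = 0.697, y = 0.300

β = 0.627, x_methanol = 0.133, y_methanol = 0.216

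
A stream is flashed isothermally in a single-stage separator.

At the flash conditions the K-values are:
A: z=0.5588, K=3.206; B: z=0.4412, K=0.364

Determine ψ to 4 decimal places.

ψ = 0.6786

Let ψ = V/F and solve Σ zᵢ(Kᵢ−1)/(1+ψ(Kᵢ−1)) = 0.
g(0) = ΣzᵢKᵢ − 1 = 0.9521 and g(1) = 1 − Σzᵢ/Kᵢ = -0.3864, so a root lies in (0, 1).
Newton–Raphson from ψ = 0.5:
  ψ = 0.5000: g = 0.17473, g' = -0.9986 → ψ = 0.6750
  ψ = 0.6750: g = 0.00359, g' = -0.9869 → ψ = 0.6786
Converged at ψ = 0.6786.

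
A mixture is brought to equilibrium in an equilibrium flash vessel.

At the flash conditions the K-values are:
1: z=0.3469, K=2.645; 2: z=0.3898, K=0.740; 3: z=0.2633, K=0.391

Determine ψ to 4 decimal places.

ψ = 0.4354

Newton iteration, ψ⁰ = 0.5:
  ψ = 0.5000: g = -0.03393, g' = -0.5193 → ψ = 0.4347
  ψ = 0.4347: g = 0.00040, g' = -0.5333 → ψ = 0.4354
Converged at ψ = 0.4354.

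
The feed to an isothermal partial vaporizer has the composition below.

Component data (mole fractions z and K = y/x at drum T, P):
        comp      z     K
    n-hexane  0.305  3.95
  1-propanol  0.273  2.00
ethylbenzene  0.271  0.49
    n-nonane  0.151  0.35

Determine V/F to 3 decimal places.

V/F = 0.777

Material balance + equilibrium reduce to Σ zᵢ(Kᵢ−1)/(1+V/F(Kᵢ−1)) = 0.
Check two-phase: ΣzᵢKᵢ = 1.936 > 1 and Σzᵢ/Kᵢ = 1.198 > 1, so g(0) = 0.936 > 0 and g(1) = -0.198 < 0.
Newton–Raphson from V/F = 0.5:
  V/F = 0.500: g = 0.2146, g' = -0.822 → V/F = 0.761
  V/F = 0.761: g = 0.0121, g' = -0.778 → V/F = 0.777
Converged at V/F = 0.777.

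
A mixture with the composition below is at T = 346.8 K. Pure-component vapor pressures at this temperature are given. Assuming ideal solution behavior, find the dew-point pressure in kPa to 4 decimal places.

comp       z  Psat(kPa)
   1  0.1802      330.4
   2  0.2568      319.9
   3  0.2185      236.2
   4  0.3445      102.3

At the dew point ψ → 1, so Σzᵢ/Kᵢ = 1 with Kᵢ = Pᵢˢᵃᵗ/P ⇒ 1/P = Σzᵢ/Pᵢˢᵃᵗ.
1/P = 0.1802/330.4 + 0.2568/319.9 + 0.2185/236.2 + 0.3445/102.3 = 0.0056408 ⇒ P = 177.2811 kPa

Pdew = 177.2811 kPa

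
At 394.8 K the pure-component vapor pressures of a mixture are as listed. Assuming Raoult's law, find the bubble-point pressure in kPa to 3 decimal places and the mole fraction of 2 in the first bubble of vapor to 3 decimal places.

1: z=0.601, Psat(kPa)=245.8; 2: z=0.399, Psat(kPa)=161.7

At the bubble point ψ → 0, so ΣzᵢKᵢ = 1 with Kᵢ = Pᵢˢᵃᵗ/P ⇒ P = ΣzᵢPᵢˢᵃᵗ.
P = 0.601·245.8 + 0.399·161.7 = 212.244 kPa
yᵢ = zᵢPᵢˢᵃᵗ/P ⇒ y_2 = 0.399·161.7/212.244 = 0.304

Pbub = 212.244 kPa, y_2 = 0.304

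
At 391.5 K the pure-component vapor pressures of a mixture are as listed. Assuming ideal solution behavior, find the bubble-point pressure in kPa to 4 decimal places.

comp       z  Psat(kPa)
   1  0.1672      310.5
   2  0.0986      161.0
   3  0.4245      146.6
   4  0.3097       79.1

At the bubble point ψ → 0, so ΣzᵢKᵢ = 1 with Kᵢ = Pᵢˢᵃᵗ/P ⇒ P = ΣzᵢPᵢˢᵃᵗ.
P = 0.1672·310.5 + 0.0986·161.0 + 0.4245·146.6 + 0.3097·79.1 = 154.5192 kPa

Pbub = 154.5192 kPa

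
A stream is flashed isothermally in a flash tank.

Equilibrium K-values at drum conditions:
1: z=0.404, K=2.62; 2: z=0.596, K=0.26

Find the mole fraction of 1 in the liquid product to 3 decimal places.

Newton–Raphson from ψ = 0.57:
  ψ = 0.570: g = -0.4225, g' = -1.263 → ψ = 0.235
  ψ = 0.235: g = -0.0603, g' = -1.034 → ψ = 0.177
  ψ = 0.177: g = 0.0010, g' = -1.072 → ψ = 0.178
Converged at ψ = 0.178.
Compositions from xᵢ = zᵢ/(1+ψ(Kᵢ−1)), yᵢ = Kᵢxᵢ:
  1: x = 0.314, y = 0.822
  2: x = 0.686, y = 0.178

x_1 = 0.314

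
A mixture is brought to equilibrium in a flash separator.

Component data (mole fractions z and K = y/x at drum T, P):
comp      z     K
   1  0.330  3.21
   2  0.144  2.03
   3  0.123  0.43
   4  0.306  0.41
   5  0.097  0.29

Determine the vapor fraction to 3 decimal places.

Iterate (Newton) starting at ψ = 0.5:
  ψ = 0.500: g = -0.0166, g' = -0.840 → ψ = 0.480
Converged at ψ = 0.480.

ψ = 0.480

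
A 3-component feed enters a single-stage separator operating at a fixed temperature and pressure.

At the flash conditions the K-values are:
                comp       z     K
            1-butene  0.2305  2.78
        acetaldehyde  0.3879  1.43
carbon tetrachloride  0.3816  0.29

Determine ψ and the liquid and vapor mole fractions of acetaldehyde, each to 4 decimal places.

Iterate (Newton) starting at ψ = 0.58:
  ψ = 0.5800: g = -0.12524, g' = -0.7788 → ψ = 0.4192
  ψ = 0.4192: g = -0.00944, g' = -0.6809 → ψ = 0.4053
Converged at ψ = 0.4053.
Compositions from xᵢ = zᵢ/(1+ψ(Kᵢ−1)), yᵢ = Kᵢxᵢ:
  1-butene: x = 0.1339, y = 0.3723
  acetaldehyde: x = 0.3303, y = 0.4724
  carbon tetrachloride: x = 0.5358, y = 0.1554

ψ = 0.4053, x_acetaldehyde = 0.3303, y_acetaldehyde = 0.4724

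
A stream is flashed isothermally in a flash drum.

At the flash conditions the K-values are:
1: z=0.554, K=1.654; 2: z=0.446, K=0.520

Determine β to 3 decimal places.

β = 0.472

Rachford–Rice: g(β) = Σ zᵢ(Kᵢ−1)/(1+β(Kᵢ−1)) = 0.
g(0) = ΣzᵢKᵢ − 1 = 0.148 and g(1) = 1 − Σzᵢ/Kᵢ = -0.193, so a root lies in (0, 1).
Newton iteration, β⁰ = 0.57:
  β = 0.570: g = -0.0308, g' = -0.320 → β = 0.474
  β = 0.474: g = -0.0005, g' = -0.310 → β = 0.472
Converged at β = 0.472.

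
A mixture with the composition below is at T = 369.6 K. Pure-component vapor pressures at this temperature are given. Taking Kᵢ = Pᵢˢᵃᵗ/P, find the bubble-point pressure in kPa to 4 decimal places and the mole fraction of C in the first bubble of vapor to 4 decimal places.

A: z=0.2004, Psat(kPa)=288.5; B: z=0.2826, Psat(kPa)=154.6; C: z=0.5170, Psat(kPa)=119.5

Pbub = 163.2869 kPa, y_C = 0.3784

At the bubble point ψ → 0, so ΣzᵢKᵢ = 1 with Kᵢ = Pᵢˢᵃᵗ/P ⇒ P = ΣzᵢPᵢˢᵃᵗ.
P = 0.2004·288.5 + 0.2826·154.6 + 0.5170·119.5 = 163.2869 kPa
yᵢ = zᵢPᵢˢᵃᵗ/P ⇒ y_C = 0.5170·119.5/163.2869 = 0.3784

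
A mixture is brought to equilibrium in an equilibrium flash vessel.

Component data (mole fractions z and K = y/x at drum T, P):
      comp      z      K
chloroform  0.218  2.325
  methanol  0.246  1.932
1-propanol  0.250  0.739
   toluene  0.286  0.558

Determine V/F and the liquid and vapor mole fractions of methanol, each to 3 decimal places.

V/F = 0.780, x_methanol = 0.142, y_methanol = 0.275

Rachford–Rice: g(V/F) = Σ zᵢ(Kᵢ−1)/(1+V/F(Kᵢ−1)) = 0.
Check two-phase: ΣzᵢKᵢ = 1.326 > 1 and Σzᵢ/Kᵢ = 1.072 > 1, so g(0) = 0.326 > 0 and g(1) = -0.072 < 0.
Newton iteration, V/F⁰ = 0.5:
  V/F = 0.500: g = 0.0928, g' = -0.352 → V/F = 0.763
  V/F = 0.763: g = 0.0053, g' = -0.321 → V/F = 0.780
Converged at V/F = 0.780.
Compositions from xᵢ = zᵢ/(1+V/F(Kᵢ−1)), yᵢ = Kᵢxᵢ:
  chloroform: x = 0.107, y = 0.249
  methanol: x = 0.142, y = 0.275
  1-propanol: x = 0.314, y = 0.232
  toluene: x = 0.436, y = 0.244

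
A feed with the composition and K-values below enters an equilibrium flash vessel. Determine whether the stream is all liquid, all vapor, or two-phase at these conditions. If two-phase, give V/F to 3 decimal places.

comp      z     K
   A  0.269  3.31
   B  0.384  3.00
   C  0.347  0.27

two-phase, V/F = 0.731

ΣzᵢKᵢ = 2.136; Σzᵢ/Kᵢ = 1.494.
Both exceed 1, so a two-phase solution exists.
Material balance + equilibrium reduce to Σ zᵢ(Kᵢ−1)/(1+ψ(Kᵢ−1)) = 0.
Newton iteration, ψ⁰ = 0.59:
  ψ = 0.590: g = 0.1703, g' = -1.151 → ψ = 0.738
  ψ = 0.738: g = -0.0093, g' = -1.316 → ψ = 0.731
Converged at ψ = 0.731.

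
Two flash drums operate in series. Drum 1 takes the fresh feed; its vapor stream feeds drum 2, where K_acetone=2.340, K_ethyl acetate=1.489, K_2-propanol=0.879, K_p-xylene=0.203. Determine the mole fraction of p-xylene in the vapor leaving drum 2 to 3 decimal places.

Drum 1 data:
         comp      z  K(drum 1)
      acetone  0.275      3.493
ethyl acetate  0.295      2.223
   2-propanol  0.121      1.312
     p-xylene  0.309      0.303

Drum 1:
Let ψ₁ = V/F and solve Σ zᵢ(Kᵢ−1)/(1+ψ₁(Kᵢ−1)) = 0.
Feasibility: ΣzᵢKᵢ = 1.869, Σzᵢ/Kᵢ = 1.323 — both > 1, two phases present.
Newton–Raphson from ψ₁ = 0.64:
  ψ₁ = 0.640: g = 0.1092, g' = -0.890 → ψ₁ = 0.763
  ψ₁ = 0.763: g = -0.0063, g' = -1.013 → ψ₁ = 0.756
Converged at ψ₁ = 0.756.
Drum-1 compositions:
  acetone: x = 0.095, y = 0.333
  ethyl acetate: x = 0.153, y = 0.341
  2-propanol: x = 0.098, y = 0.128
  p-xylene: x = 0.654, y = 0.198
Drum-2 feed = drum-1 vapor: z₂ = (0.3329, 0.3407, 0.1284, 0.1980).
Drum 2:
Rachford–Rice: g(ψ₂) = Σ zᵢ(Kᵢ−1)/(1+ψ₂(Kᵢ−1)) = 0.
Check two-phase: ΣzᵢKᵢ = 1.439 > 1 and Σzᵢ/Kᵢ = 1.493 > 1, so g(0) = 0.439 > 0 and g(1) = -0.493 < 0.
Newton iteration, ψ₂⁰ = 0.58:
  ψ₂ = 0.580: g = 0.0705, g' = -0.676 → ψ₂ = 0.684
  ψ₂ = 0.684: g = -0.0067, g' = -0.819 → ψ₂ = 0.676
Converged at ψ₂ = 0.676.
  acetone: x = 0.175, y = 0.409
  ethyl acetate: x = 0.256, y = 0.381
  2-propanol: x = 0.140, y = 0.123
  p-xylene: x = 0.429, y = 0.087

y_p-xylene (drum 2) = 0.087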